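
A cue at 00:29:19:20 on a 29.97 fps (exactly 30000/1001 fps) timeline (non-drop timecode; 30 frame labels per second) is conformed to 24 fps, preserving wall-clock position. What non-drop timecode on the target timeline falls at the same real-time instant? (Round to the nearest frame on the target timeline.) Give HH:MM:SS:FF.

00:29:21:10

Source frame index: (0×3600 + 29×60 + 19) × 30 + 20 = 52790.
Real time: 52790 / (30000/1001) = 5284279/3000 s.
Target frame: (5284279/3000) × (24) = 5284279/125 ≈ 42274.232 → 42274.
At 24 labels/s: frame 42274 → 00:29:21:10.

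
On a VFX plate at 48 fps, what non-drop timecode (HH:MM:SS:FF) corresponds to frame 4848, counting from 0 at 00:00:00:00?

00:01:41:00

4848 ÷ 48 = 101 full seconds, remainder 0 frames.
101 s = 0 h 1 min 41 s.
Timecode: 00:01:41:00.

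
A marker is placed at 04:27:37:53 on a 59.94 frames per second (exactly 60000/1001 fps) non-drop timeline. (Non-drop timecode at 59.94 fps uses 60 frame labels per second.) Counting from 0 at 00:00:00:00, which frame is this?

Total seconds to the label: (4 × 3600 + 27 × 60 + 37) = 16057.
Frame index = 16057 × 60 + 53 = 963473.

frame 963473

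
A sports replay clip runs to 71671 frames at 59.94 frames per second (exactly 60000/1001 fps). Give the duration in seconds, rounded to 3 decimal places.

Running time = 71671 × 1001/60000 = 71742671/60000 s ≈ 1195.711 s.

1195.711 seconds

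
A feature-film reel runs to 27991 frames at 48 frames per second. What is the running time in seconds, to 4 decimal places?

583.1458 seconds

Running time = 27991 × 1/48 = 27991/48 s ≈ 583.1458 s.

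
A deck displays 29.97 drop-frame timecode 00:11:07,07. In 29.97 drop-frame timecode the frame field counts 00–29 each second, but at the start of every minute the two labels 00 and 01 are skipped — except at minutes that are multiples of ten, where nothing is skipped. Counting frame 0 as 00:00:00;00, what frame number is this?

19997

Complete 10-minute blocks: 1, each 17982 frames → 17982.
Remaining 1 whole minute in the current block: 1800 + 0 × 1798 = 1800 frames.
Within the current minute: 7 × 30 + 7 − 2 = 215 (labels ;00/;01 skipped at this minute). Total = 17982 + 1800 + 215 = 19997.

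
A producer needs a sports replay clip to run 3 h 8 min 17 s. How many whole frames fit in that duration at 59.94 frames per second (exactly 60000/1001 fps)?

3 h 8 min 17 s = 11297 s.
Frames = 11297 × 60000/1001 = 4740000/7 ≈ 677142.8571.
Complete frames: 677142.

677142 frames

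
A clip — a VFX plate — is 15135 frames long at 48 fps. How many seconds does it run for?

Running time = 15135 / (48) = 315.3125 s.

315.3125 seconds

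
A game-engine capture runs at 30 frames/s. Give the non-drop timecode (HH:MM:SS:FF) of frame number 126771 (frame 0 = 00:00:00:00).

01:10:25:21

126771 ÷ 30 = 4225 full seconds, remainder 21 frames.
4225 s = 1 h 10 min 25 s.
Timecode: 01:10:25:21.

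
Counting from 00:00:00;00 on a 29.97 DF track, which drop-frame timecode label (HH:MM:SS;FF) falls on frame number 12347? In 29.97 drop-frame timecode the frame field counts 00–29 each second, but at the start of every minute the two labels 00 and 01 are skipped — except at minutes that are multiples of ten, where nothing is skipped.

Ten DF minutes hold 17982 frames, so frame 12347 lies in block 0 (frames 0–17981) with 12347 frames into that block.
The block's first minute is 1800 frames and the rest 1798 each; 12347 frames reaches minute 6, so 0 × 18 + 6 × 2 = 12 labels have been skipped so far.
Adding those back, label number 12347 + 12 = 12359 at 30 labels/s is 411 s + 29 f = 0 h 6 min 51 s frame 29, i.e. 00:06:51;29.

00:06:51;29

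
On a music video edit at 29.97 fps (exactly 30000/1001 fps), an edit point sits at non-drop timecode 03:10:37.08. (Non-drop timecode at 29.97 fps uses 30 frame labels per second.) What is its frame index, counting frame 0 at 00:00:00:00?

Total seconds to the label: (3 × 3600 + 10 × 60 + 37) = 11437.
Frame index = 11437 × 30 + 8 = 343118.

343118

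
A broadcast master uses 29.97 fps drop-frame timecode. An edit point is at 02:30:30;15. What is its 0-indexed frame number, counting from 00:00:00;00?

Complete 10-minute blocks: 15, each 17982 frames → 269730.
Remaining 0 whole minutes in the current block: 0 frames.
Within the current minute: 30 × 30 + 15 = 915. Total = 269730 + 0 + 915 = 270645.

270645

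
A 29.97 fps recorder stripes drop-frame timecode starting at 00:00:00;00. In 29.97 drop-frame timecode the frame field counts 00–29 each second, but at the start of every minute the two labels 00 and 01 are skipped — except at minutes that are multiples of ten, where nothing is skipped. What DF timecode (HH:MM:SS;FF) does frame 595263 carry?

Each 10-minute DF block holds 10 × 60 × 30 − 9 × 2 = 17982 frames. 595263 ÷ 17982 → 33 full blocks, remainder 1857.
Within the partial block the first minute is 1800 frames and each further minute 1798, so 1 further minute boundary passed. Total skipped labels = 18 × 33 + 2 × 1 = 596.
Non-drop label index = 595263 + 596 = 595859; at 30 labels/s that is 05:31:01:29, i.e. DF 05:31:01;29.

05:31:01;29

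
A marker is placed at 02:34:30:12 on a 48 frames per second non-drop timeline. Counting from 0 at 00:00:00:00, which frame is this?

Total seconds to the label: (2 × 3600 + 34 × 60 + 30) = 9270.
Frame index = 9270 × 48 + 12 = 444972.

444972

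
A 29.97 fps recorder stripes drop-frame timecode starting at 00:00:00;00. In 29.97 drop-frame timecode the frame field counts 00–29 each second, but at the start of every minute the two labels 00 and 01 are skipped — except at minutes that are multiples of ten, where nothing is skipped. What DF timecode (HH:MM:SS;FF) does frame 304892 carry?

02:49:33;08

Ten DF minutes hold 17982 frames, so frame 304892 lies in block 16 (frames 287712–305693) with 17180 frames into that block.
The block's first minute is 1800 frames and the rest 1798 each; 17180 frames reaches minute 9, so 16 × 18 + 9 × 2 = 306 labels have been skipped so far.
Adding those back, label number 304892 + 306 = 305198 at 30 labels/s is 10173 s + 8 f = 2 h 49 min 33 s frame 8, i.e. 02:49:33;08.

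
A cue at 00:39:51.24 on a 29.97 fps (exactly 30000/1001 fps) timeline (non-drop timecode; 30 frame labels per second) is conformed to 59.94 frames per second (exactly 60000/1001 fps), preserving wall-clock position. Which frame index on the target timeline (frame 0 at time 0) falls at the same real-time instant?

frame 143508

Source frame index: (0×3600 + 39×60 + 51) × 30 + 24 = 71754.
Real time: 71754 / (30000/1001) = 11970959/5000 s.
Target frame: (11970959/5000) × (60000/1001) = 143508.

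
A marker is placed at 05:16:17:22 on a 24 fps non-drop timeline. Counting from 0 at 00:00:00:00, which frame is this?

455470

Total seconds to the label: (5 × 3600 + 16 × 60 + 17) = 18977.
Frame index = 18977 × 24 + 22 = 455470.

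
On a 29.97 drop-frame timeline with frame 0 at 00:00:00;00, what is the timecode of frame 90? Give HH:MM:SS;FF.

00:00:03;00

Each 10-minute DF block holds 10 × 60 × 30 − 9 × 2 = 17982 frames. 90 ÷ 17982 → 0 full blocks, remainder 90.
Within the partial block the first minute is 1800 frames and each further minute 1798, so 0 further minute boundaries passed. Total skipped labels = 18 × 0 + 2 × 0 = 0.
Non-drop label index = 90 + 0 = 90; at 30 labels/s that is 00:00:03:00, i.e. DF 00:00:03;00.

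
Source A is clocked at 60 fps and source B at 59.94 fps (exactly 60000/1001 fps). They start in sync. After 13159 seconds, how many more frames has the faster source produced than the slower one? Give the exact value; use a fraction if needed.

A emits 60 × 13159 = 789540 frames; B emits 60000/1001 × 13159 = 789540000/1001.
Difference = 789540/1001 frames (≈ 788.7512); B is behind A.

789540/1001 frames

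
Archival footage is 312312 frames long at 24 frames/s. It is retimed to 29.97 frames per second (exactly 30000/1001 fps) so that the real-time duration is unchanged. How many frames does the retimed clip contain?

Target frames = source frames × (target rate / source rate) = 312312 × (30000/1001)/(24) = 312312 × 1250/1001 = 390000.

390000 frames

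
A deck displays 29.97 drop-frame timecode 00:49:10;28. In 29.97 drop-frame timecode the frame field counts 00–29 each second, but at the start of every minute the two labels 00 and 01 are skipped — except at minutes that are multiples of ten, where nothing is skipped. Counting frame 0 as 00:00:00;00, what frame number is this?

88438

As if non-drop at 30 labels/s: (0 × 3600 + 49 × 60 + 10) × 30 + 28 = 88528.
Minute boundaries passed: 49; those not divisible by 10: 49 − 4 = 45; dropped labels = 2 × 45 = 90.
Actual frame index = 88528 − 90 = 88438.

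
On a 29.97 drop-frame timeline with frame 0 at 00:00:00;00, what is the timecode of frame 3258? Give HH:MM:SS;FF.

00:01:48;20

Each 10-minute DF block holds 10 × 60 × 30 − 9 × 2 = 17982 frames. 3258 ÷ 17982 → 0 full blocks, remainder 3258.
Within the partial block the first minute is 1800 frames and each further minute 1798, so 1 further minute boundary passed. Total skipped labels = 18 × 0 + 2 × 1 = 2.
Non-drop label index = 3258 + 2 = 3260; at 30 labels/s that is 00:01:48:20, i.e. DF 00:01:48;20.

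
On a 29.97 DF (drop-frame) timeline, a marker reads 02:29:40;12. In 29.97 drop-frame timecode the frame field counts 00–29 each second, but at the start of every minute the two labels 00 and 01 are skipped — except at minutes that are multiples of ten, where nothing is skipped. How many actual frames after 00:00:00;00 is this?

269142

As if non-drop at 30 labels/s: (2 × 3600 + 29 × 60 + 40) × 30 + 12 = 269412.
Minute boundaries passed: 149; those not divisible by 10: 149 − 14 = 135; dropped labels = 2 × 135 = 270.
Actual frame index = 269412 − 270 = 269142.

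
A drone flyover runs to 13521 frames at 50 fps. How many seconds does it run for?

Running time = 13521 / (50) = 270.42 s.

270.42 seconds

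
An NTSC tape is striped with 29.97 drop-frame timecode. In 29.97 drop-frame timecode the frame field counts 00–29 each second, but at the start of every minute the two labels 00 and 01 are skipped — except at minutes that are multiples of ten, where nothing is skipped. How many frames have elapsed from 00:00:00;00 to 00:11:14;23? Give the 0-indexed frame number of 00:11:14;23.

20223

Complete 10-minute blocks: 1, each 17982 frames → 17982.
Remaining 1 whole minute in the current block: 1800 + 0 × 1798 = 1800 frames.
Within the current minute: 14 × 30 + 23 − 2 = 441 (labels ;00/;01 skipped at this minute). Total = 17982 + 1800 + 441 = 20223.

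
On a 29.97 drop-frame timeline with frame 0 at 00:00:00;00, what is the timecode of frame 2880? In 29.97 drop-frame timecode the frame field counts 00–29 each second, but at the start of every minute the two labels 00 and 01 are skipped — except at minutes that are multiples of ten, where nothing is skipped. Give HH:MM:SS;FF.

00:01:36;02

Ten DF minutes hold 17982 frames, so frame 2880 lies in block 0 (frames 0–17981) with 2880 frames into that block.
The block's first minute is 1800 frames and the rest 1798 each; 2880 frames reaches minute 1, so 0 × 18 + 1 × 2 = 2 labels have been skipped so far.
Adding those back, label number 2880 + 2 = 2882 at 30 labels/s is 96 s + 2 f = 0 h 1 min 36 s frame 2, i.e. 00:01:36;02.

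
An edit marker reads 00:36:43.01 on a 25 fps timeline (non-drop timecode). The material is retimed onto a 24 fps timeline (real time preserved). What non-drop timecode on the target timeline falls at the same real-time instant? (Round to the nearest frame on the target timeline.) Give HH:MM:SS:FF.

00:36:43:01

Source frame index: (0×3600 + 36×60 + 43) × 25 + 1 = 55076.
Real time: 55076 / (25) = 55076/25 s.
Target frame: (55076/25) × (24) = 1321824/25 ≈ 52872.960 → 52873.
At 24 labels/s: frame 52873 → 00:36:43:01.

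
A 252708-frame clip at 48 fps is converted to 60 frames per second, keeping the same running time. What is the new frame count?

315885 frames

Target frames = source frames × (target rate / source rate) = 252708 × (60)/(48) = 252708 × 5/4 = 315885.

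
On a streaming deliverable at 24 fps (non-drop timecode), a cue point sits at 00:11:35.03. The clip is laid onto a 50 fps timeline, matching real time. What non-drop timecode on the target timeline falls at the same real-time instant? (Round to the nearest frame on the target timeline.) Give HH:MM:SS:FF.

00:11:35:06

Source frame index: (0×3600 + 11×60 + 35) × 24 + 3 = 16683.
Real time: 16683 / (24) = 5561/8 s.
Target frame: (5561/8) × (50) = 139025/4 ≈ 34756.250 → 34756.
At 50 labels/s: frame 34756 → 00:11:35:06.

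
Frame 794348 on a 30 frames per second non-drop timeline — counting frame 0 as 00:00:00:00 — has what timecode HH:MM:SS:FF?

794348 ÷ 30 = 26478 full seconds, remainder 8 frames.
26478 s = 7 h 21 min 18 s.
Timecode: 07:21:18:08.

07:21:18:08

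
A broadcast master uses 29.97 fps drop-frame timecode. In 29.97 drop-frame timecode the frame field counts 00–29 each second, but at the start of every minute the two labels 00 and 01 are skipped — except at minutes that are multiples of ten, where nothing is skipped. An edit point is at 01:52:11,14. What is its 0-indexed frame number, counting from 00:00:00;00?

201742

As if non-drop at 30 labels/s: (1 × 3600 + 52 × 60 + 11) × 30 + 14 = 201944.
Minute boundaries passed: 112; those not divisible by 10: 112 − 11 = 101; dropped labels = 2 × 101 = 202.
Actual frame index = 201944 − 202 = 201742.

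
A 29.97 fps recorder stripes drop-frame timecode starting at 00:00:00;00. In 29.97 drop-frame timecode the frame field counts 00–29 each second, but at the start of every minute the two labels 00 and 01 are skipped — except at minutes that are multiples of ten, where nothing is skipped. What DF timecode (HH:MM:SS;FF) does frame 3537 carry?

00:01:57;29

Each 10-minute DF block holds 10 × 60 × 30 − 9 × 2 = 17982 frames. 3537 ÷ 17982 → 0 full blocks, remainder 3537.
Within the partial block the first minute is 1800 frames and each further minute 1798, so 1 further minute boundary passed. Total skipped labels = 18 × 0 + 2 × 1 = 2.
Non-drop label index = 3537 + 2 = 3539; at 30 labels/s that is 00:01:57:29, i.e. DF 00:01:57;29.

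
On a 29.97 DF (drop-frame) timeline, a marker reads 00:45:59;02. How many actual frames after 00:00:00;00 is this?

Complete 10-minute blocks: 4, each 17982 frames → 71928.
Remaining 5 whole minutes in the current block: 1800 + 4 × 1798 = 8992 frames.
Within the current minute: 59 × 30 + 2 − 2 = 1770 (labels ;00/;01 skipped at this minute). Total = 71928 + 8992 + 1770 = 82690.

82690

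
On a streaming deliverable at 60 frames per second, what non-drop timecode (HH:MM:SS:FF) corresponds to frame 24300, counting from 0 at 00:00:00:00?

24300 ÷ 60 = 405 full seconds, remainder 0 frames.
405 s = 0 h 6 min 45 s.
Timecode: 00:06:45:00.

00:06:45:00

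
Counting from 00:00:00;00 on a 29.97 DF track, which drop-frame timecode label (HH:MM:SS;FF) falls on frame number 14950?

Ten DF minutes hold 17982 frames, so frame 14950 lies in block 0 (frames 0–17981) with 14950 frames into that block.
The block's first minute is 1800 frames and the rest 1798 each; 14950 frames reaches minute 8, so 0 × 18 + 8 × 2 = 16 labels have been skipped so far.
Adding those back, label number 14950 + 16 = 14966 at 30 labels/s is 498 s + 26 f = 0 h 8 min 18 s frame 26, i.e. 00:08:18;26.

00:08:18;26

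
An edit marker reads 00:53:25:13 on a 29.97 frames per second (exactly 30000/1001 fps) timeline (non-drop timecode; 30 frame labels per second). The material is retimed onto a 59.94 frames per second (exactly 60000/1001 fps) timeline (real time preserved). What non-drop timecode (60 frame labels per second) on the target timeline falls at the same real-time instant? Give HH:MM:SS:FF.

00:53:25:26

Source frame index: (0×3600 + 53×60 + 25) × 30 + 13 = 96163.
Real time: 96163 / (30000/1001) = 96259163/30000 s.
Target frame: (96259163/30000) × (60000/1001) = 192326.
At 60 labels/s: frame 192326 → 00:53:25:26.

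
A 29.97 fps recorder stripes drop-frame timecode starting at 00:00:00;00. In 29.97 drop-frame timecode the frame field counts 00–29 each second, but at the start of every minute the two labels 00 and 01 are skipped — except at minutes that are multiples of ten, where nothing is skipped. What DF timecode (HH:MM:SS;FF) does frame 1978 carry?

Ten DF minutes hold 17982 frames, so frame 1978 lies in block 0 (frames 0–17981) with 1978 frames into that block.
The block's first minute is 1800 frames and the rest 1798 each; 1978 frames reaches minute 1, so 0 × 18 + 1 × 2 = 2 labels have been skipped so far.
Adding those back, label number 1978 + 2 = 1980 at 30 labels/s is 66 s + 0 f = 0 h 1 min 6 s frame 0, i.e. 00:01:06;00.

00:01:06;00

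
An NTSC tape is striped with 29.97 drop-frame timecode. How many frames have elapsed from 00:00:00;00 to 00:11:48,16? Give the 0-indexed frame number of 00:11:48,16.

As if non-drop at 30 labels/s: (0 × 3600 + 11 × 60 + 48) × 30 + 16 = 21256.
Minute boundaries passed: 11; those not divisible by 10: 11 − 1 = 10; dropped labels = 2 × 10 = 20.
Actual frame index = 21256 − 20 = 21236.

21236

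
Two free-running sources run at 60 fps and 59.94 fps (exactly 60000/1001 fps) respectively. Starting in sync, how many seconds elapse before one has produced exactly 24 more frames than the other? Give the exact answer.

400.4 seconds

The gap grows by |60000/1001 − 60| = 60/1001 frames per second.
Time for a 24-frame gap: 24 ÷ (60/1001) = 400.4 s.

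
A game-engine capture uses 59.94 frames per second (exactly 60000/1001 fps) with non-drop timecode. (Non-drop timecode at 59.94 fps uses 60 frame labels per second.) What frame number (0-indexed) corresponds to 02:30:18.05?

541085

Total seconds to the label: (2 × 3600 + 30 × 60 + 18) = 9018.
Frame index = 9018 × 60 + 5 = 541085.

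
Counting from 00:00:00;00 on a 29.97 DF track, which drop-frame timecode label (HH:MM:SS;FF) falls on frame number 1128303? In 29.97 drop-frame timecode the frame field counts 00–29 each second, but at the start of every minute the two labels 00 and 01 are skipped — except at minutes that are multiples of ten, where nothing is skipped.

Ten DF minutes hold 17982 frames, so frame 1128303 lies in block 62 (frames 1114884–1132865) with 13419 frames into that block.
The block's first minute is 1800 frames and the rest 1798 each; 13419 frames reaches minute 7, so 62 × 18 + 7 × 2 = 1130 labels have been skipped so far.
Adding those back, label number 1128303 + 1130 = 1129433 at 30 labels/s is 37647 s + 23 f = 10 h 27 min 27 s frame 23, i.e. 10:27:27;23.

10:27:27;23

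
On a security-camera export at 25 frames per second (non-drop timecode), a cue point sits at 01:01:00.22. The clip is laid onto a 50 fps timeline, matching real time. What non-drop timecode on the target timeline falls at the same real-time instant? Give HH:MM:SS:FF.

Source frame index: (1×3600 + 1×60 + 0) × 25 + 22 = 91522.
Real time: 91522 / (25) = 91522/25 s.
Target frame: (91522/25) × (50) = 183044.
At 50 labels/s: frame 183044 → 01:01:00:44.

01:01:00:44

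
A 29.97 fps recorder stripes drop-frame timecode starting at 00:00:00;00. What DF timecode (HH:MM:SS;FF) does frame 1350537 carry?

Ten DF minutes hold 17982 frames, so frame 1350537 lies in block 75 (frames 1348650–1366631) with 1887 frames into that block.
The block's first minute is 1800 frames and the rest 1798 each; 1887 frames reaches minute 1, so 75 × 18 + 1 × 2 = 1352 labels have been skipped so far.
Adding those back, label number 1350537 + 1352 = 1351889 at 30 labels/s is 45062 s + 29 f = 12 h 31 min 2 s frame 29, i.e. 12:31:02;29.

12:31:02;29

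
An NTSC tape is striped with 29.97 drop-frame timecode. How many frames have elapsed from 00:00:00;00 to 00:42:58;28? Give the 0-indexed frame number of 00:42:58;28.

As if non-drop at 30 labels/s: (0 × 3600 + 42 × 60 + 58) × 30 + 28 = 77368.
Minute boundaries passed: 42; those not divisible by 10: 42 − 4 = 38; dropped labels = 2 × 38 = 76.
Actual frame index = 77368 − 76 = 77292.

77292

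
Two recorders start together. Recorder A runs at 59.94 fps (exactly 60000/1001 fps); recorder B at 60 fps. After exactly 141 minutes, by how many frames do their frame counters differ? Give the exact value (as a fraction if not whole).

141 min = 8460 s.
A emits 60000/1001 × 8460 = 507600000/1001 frames; B emits 60 × 8460 = 507600.
Difference = 507600/1001 frames (≈ 507.0929); B is ahead of A.

507600/1001 frames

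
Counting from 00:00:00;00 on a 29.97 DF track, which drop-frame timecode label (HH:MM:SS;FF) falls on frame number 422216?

03:54:47;28

Ten DF minutes hold 17982 frames, so frame 422216 lies in block 23 (frames 413586–431567) with 8630 frames into that block.
The block's first minute is 1800 frames and the rest 1798 each; 8630 frames reaches minute 4, so 23 × 18 + 4 × 2 = 422 labels have been skipped so far.
Adding those back, label number 422216 + 422 = 422638 at 30 labels/s is 14087 s + 28 f = 3 h 54 min 47 s frame 28, i.e. 03:54:47;28.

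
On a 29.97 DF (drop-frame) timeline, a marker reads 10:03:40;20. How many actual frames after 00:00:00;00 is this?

Complete 10-minute blocks: 60, each 17982 frames → 1078920.
Remaining 3 whole minutes in the current block: 1800 + 2 × 1798 = 5396 frames.
Within the current minute: 40 × 30 + 20 − 2 = 1218 (labels ;00/;01 skipped at this minute). Total = 1078920 + 5396 + 1218 = 1085534.

1085534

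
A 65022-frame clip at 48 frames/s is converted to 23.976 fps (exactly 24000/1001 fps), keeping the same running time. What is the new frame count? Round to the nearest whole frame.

Frames at target rate = 65022 × (24000/1001) / (48) = 32511000/1001 ≈ 32478.521.
Nearest whole frame: 32479.

32479 frames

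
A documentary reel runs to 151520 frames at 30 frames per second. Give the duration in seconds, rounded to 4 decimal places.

5050.6667 seconds

Running time = 151520 × 1/30 = 15152/3 s ≈ 5050.6667 s.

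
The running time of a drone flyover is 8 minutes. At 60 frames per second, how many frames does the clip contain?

8 min = 480 s.
Frames = 480 × 60 = 28800.

28800 frames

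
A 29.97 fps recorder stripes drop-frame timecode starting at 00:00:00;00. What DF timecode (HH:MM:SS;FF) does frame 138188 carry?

01:16:50;26

Each 10-minute DF block holds 10 × 60 × 30 − 9 × 2 = 17982 frames. 138188 ÷ 17982 → 7 full blocks, remainder 12314.
Within the partial block the first minute is 1800 frames and each further minute 1798, so 6 further minute boundaries passed. Total skipped labels = 18 × 7 + 2 × 6 = 138.
Non-drop label index = 138188 + 138 = 138326; at 30 labels/s that is 01:16:50:26, i.e. DF 01:16:50;26.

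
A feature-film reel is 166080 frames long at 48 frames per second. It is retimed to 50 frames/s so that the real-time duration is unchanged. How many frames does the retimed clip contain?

173000 frames

Target frames = source frames × (target rate / source rate) = 166080 × (50)/(48) = 166080 × 25/24 = 173000.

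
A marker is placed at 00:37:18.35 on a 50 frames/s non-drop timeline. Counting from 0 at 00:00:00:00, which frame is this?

Total seconds to the label: (0 × 3600 + 37 × 60 + 18) = 2238.
Frame index = 2238 × 50 + 35 = 111935.

111935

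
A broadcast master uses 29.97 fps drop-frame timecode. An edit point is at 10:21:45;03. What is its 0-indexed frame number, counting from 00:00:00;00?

Complete 10-minute blocks: 62, each 17982 frames → 1114884.
Remaining 1 whole minute in the current block: 1800 + 0 × 1798 = 1800 frames.
Within the current minute: 45 × 30 + 3 − 2 = 1351 (labels ;00/;01 skipped at this minute). Total = 1114884 + 1800 + 1351 = 1118035.

1118035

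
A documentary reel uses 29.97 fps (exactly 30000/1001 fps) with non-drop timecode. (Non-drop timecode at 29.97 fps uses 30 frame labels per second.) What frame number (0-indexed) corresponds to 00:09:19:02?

Total seconds to the label: (0 × 3600 + 9 × 60 + 19) = 559.
Frame index = 559 × 30 + 2 = 16772.

frame 16772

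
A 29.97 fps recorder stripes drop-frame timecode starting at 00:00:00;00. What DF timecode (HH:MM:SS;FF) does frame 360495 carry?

Each 10-minute DF block holds 10 × 60 × 30 − 9 × 2 = 17982 frames. 360495 ÷ 17982 → 20 full blocks, remainder 855.
Within the partial block the first minute is 1800 frames and each further minute 1798, so 0 further minute boundaries passed. Total skipped labels = 18 × 20 + 2 × 0 = 360.
Non-drop label index = 360495 + 360 = 360855; at 30 labels/s that is 03:20:28:15, i.e. DF 03:20:28;15.

03:20:28;15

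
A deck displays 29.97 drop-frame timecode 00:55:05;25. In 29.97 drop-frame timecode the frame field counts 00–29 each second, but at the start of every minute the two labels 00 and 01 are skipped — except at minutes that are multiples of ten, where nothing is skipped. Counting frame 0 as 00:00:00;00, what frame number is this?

As if non-drop at 30 labels/s: (0 × 3600 + 55 × 60 + 5) × 30 + 25 = 99175.
Minute boundaries passed: 55; those not divisible by 10: 55 − 5 = 50; dropped labels = 2 × 50 = 100.
Actual frame index = 99175 − 100 = 99075.

99075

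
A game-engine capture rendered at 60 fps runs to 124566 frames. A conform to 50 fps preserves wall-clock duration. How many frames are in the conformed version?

Target frames = source frames × (target rate / source rate) = 124566 × (50)/(60) = 124566 × 5/6 = 103805.

103805 frames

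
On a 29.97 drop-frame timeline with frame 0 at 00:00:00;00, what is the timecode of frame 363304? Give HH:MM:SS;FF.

03:22:02;08

Each 10-minute DF block holds 10 × 60 × 30 − 9 × 2 = 17982 frames. 363304 ÷ 17982 → 20 full blocks, remainder 3664.
Within the partial block the first minute is 1800 frames and each further minute 1798, so 2 further minute boundaries passed. Total skipped labels = 18 × 20 + 2 × 2 = 364.
Non-drop label index = 363304 + 364 = 363668; at 30 labels/s that is 03:22:02:08, i.e. DF 03:22:02;08.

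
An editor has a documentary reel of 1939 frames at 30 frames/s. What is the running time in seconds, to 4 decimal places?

Running time = 1939 × 1/30 = 1939/30 s ≈ 64.6333 s.

64.6333 seconds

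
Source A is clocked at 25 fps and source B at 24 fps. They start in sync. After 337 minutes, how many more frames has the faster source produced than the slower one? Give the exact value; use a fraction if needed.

20220 frames

337 min = 20220 s.
A emits 25 × 20220 = 505500 frames; B emits 24 × 20220 = 485280.
Difference = 20220 frames; B is behind A.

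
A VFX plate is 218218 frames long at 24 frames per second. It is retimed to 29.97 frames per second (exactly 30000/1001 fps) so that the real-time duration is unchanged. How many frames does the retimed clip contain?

272500 frames

Target frames = source frames × (target rate / source rate) = 218218 × (30000/1001)/(24) = 218218 × 1250/1001 = 272500.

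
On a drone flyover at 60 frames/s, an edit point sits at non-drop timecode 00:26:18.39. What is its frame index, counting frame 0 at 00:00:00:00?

Total seconds to the label: (0 × 3600 + 26 × 60 + 18) = 1578.
Frame index = 1578 × 60 + 39 = 94719.

94719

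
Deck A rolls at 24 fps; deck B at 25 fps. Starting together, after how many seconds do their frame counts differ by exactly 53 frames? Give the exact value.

53 seconds

The gap grows by |25 − 24| = 1 frame per second.
Time for a 53-frame gap: 53 ÷ (1) = 53 s.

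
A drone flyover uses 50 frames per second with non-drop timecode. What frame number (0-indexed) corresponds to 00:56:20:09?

Total seconds to the label: (0 × 3600 + 56 × 60 + 20) = 3380.
Frame index = 3380 × 50 + 9 = 169009.

frame 169009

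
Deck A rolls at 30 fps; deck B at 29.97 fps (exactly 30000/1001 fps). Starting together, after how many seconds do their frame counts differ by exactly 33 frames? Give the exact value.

1101.1 seconds

The gap grows by |30000/1001 − 30| = 30/1001 frames per second.
Time for a 33-frame gap: 33 ÷ (30/1001) = 1101.1 s.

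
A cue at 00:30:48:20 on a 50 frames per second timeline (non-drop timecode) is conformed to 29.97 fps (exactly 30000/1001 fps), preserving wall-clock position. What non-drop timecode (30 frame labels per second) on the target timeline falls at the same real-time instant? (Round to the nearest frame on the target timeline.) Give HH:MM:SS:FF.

00:30:46:17

Source frame index: (0×3600 + 30×60 + 48) × 50 + 20 = 92420.
Real time: 92420 / (50) = 9242/5 s.
Target frame: (9242/5) × (30000/1001) = 55452000/1001 ≈ 55396.603 → 55397.
At 30 labels/s: frame 55397 → 00:30:46:17.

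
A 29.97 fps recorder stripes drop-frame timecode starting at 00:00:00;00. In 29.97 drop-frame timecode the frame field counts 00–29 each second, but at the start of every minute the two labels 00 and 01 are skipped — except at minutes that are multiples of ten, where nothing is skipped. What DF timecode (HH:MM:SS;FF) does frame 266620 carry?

02:28:16;08

Ten DF minutes hold 17982 frames, so frame 266620 lies in block 14 (frames 251748–269729) with 14872 frames into that block.
The block's first minute is 1800 frames and the rest 1798 each; 14872 frames reaches minute 8, so 14 × 18 + 8 × 2 = 268 labels have been skipped so far.
Adding those back, label number 266620 + 268 = 266888 at 30 labels/s is 8896 s + 8 f = 2 h 28 min 16 s frame 8, i.e. 02:28:16;08.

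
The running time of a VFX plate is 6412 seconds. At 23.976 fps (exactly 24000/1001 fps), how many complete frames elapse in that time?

Frames = 6412 × 24000/1001 = 21984000/143 ≈ 153734.2657.
Complete frames: 153734.

153734 frames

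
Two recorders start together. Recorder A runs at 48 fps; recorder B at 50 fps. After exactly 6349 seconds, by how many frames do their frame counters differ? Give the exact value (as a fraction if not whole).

12698 frames

A emits 48 × 6349 = 304752 frames; B emits 50 × 6349 = 317450.
Difference = 12698 frames; B is ahead of A.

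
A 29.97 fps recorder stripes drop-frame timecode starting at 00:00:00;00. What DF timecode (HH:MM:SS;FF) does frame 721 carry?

00:00:24;01

Ten DF minutes hold 17982 frames, so frame 721 lies in block 0 (frames 0–17981) with 721 frames into that block.
The block's first minute is 1800 frames and the rest 1798 each; 721 frames reaches minute 0, so 0 × 18 + 0 × 2 = 0 labels have been skipped so far.
Adding those back, label number 721 + 0 = 721 at 30 labels/s is 24 s + 1 f = 0 h 0 min 24 s frame 1, i.e. 00:00:24;01.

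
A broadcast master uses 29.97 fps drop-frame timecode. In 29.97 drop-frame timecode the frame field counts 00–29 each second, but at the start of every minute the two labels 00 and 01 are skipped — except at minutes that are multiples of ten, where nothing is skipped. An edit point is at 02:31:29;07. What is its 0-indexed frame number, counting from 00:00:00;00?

As if non-drop at 30 labels/s: (2 × 3600 + 31 × 60 + 29) × 30 + 7 = 272677.
Minute boundaries passed: 151; those not divisible by 10: 151 − 15 = 136; dropped labels = 2 × 136 = 272.
Actual frame index = 272677 − 272 = 272405.

272405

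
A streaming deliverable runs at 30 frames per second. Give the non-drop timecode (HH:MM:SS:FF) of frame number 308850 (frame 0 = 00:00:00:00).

308850 ÷ 30 = 10295 full seconds, remainder 0 frames.
10295 s = 2 h 51 min 35 s.
Timecode: 02:51:35:00.

02:51:35:00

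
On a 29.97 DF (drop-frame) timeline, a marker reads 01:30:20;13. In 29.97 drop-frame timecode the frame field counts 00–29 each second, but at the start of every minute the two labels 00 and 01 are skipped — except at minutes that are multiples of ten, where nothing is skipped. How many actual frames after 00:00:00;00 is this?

162451

Complete 10-minute blocks: 9, each 17982 frames → 161838.
Remaining 0 whole minutes in the current block: 0 frames.
Within the current minute: 20 × 30 + 13 = 613. Total = 161838 + 0 + 613 = 162451.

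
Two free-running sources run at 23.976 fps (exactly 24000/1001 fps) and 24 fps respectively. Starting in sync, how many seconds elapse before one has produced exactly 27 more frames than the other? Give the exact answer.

The gap grows by |24 − 24000/1001| = 24/1001 frames per second.
Time for a 27-frame gap: 27 ÷ (24/1001) = 1126.125 s.

1126.125 seconds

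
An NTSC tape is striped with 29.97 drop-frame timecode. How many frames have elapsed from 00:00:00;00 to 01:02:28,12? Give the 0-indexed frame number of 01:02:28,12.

As if non-drop at 30 labels/s: (1 × 3600 + 2 × 60 + 28) × 30 + 12 = 112452.
Minute boundaries passed: 62; those not divisible by 10: 62 − 6 = 56; dropped labels = 2 × 56 = 112.
Actual frame index = 112452 − 112 = 112340.

112340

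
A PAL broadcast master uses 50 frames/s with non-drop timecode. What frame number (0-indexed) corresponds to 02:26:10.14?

438514

Total seconds to the label: (2 × 3600 + 26 × 60 + 10) = 8770.
Frame index = 8770 × 50 + 14 = 438514.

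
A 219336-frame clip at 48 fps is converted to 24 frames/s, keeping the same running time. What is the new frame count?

109668 frames

Frames at target rate = 219336 × (24) / (48) = 109668.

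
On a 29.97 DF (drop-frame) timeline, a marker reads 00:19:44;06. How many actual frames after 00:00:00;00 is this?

As if non-drop at 30 labels/s: (0 × 3600 + 19 × 60 + 44) × 30 + 6 = 35526.
Minute boundaries passed: 19; those not divisible by 10: 19 − 1 = 18; dropped labels = 2 × 18 = 36.
Actual frame index = 35526 − 36 = 35490.

35490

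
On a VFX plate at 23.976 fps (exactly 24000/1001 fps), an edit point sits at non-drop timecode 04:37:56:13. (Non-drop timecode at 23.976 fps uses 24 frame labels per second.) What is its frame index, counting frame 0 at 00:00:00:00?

Total seconds to the label: (4 × 3600 + 37 × 60 + 56) = 16676.
Frame index = 16676 × 24 + 13 = 400237.

frame 400237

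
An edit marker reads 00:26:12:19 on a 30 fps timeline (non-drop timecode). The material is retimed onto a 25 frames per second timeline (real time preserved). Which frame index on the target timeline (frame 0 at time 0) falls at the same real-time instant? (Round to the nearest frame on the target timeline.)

frame 39316

Source frame index: (0×3600 + 26×60 + 12) × 30 + 19 = 47179.
Real time: 47179 / (30) = 47179/30 s.
Target frame: (47179/30) × (25) = 235895/6 ≈ 39315.833 → 39316.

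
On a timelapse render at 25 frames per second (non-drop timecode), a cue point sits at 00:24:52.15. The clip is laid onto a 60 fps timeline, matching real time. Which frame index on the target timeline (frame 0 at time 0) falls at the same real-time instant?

Source frame index: (0×3600 + 24×60 + 52) × 25 + 15 = 37315.
Real time: 37315 / (25) = 7463/5 s.
Target frame: (7463/5) × (60) = 89556.

frame 89556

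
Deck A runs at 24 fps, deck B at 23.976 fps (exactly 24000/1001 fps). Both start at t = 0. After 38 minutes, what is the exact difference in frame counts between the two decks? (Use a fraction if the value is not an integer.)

54720/1001 frames

38 min = 2280 s.
A emits 24 × 2280 = 54720 frames; B emits 24000/1001 × 2280 = 54720000/1001.
Difference = 54720/1001 frames (≈ 54.6653); B is behind A.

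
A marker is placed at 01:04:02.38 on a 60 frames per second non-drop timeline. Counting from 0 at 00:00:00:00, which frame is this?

230558

Total seconds to the label: (1 × 3600 + 4 × 60 + 2) = 3842.
Frame index = 3842 × 60 + 38 = 230558.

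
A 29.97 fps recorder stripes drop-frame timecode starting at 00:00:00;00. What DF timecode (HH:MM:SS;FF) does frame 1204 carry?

00:00:40;04

Each 10-minute DF block holds 10 × 60 × 30 − 9 × 2 = 17982 frames. 1204 ÷ 17982 → 0 full blocks, remainder 1204.
Within the partial block the first minute is 1800 frames and each further minute 1798, so 0 further minute boundaries passed. Total skipped labels = 18 × 0 + 2 × 0 = 0.
Non-drop label index = 1204 + 0 = 1204; at 30 labels/s that is 00:00:40:04, i.e. DF 00:00:40;04.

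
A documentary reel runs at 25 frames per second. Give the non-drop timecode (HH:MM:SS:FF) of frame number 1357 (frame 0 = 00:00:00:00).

1357 ÷ 25 = 54 full seconds, remainder 7 frames.
54 s = 0 h 0 min 54 s.
Timecode: 00:00:54:07.

00:00:54:07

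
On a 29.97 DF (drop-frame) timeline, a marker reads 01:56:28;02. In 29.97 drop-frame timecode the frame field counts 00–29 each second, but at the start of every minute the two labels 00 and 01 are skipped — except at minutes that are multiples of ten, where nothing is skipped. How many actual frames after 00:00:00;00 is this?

209432

Complete 10-minute blocks: 11, each 17982 frames → 197802.
Remaining 6 whole minutes in the current block: 1800 + 5 × 1798 = 10790 frames.
Within the current minute: 28 × 30 + 2 − 2 = 840 (labels ;00/;01 skipped at this minute). Total = 197802 + 10790 + 840 = 209432.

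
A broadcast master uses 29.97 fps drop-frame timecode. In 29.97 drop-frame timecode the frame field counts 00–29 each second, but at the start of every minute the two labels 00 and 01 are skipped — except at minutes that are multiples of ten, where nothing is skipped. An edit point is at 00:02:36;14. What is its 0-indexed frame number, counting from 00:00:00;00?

Complete 10-minute blocks: 0, each 17982 frames → 0.
Remaining 2 whole minutes in the current block: 1800 + 1 × 1798 = 3598 frames.
Within the current minute: 36 × 30 + 14 − 2 = 1092 (labels ;00/;01 skipped at this minute). Total = 0 + 3598 + 1092 = 4690.

4690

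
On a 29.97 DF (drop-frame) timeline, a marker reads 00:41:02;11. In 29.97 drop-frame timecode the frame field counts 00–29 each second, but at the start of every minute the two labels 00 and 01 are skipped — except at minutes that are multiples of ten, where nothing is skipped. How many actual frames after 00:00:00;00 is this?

Complete 10-minute blocks: 4, each 17982 frames → 71928.
Remaining 1 whole minute in the current block: 1800 + 0 × 1798 = 1800 frames.
Within the current minute: 2 × 30 + 11 − 2 = 69 (labels ;00/;01 skipped at this minute). Total = 71928 + 1800 + 69 = 73797.

73797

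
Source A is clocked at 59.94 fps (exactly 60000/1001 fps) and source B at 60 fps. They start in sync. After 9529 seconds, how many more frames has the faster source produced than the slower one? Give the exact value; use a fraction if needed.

A emits 60000/1001 × 9529 = 43980000/77 frames; B emits 60 × 9529 = 571740.
Difference = 43980/77 frames (≈ 571.1688); B is ahead of A.

43980/77 frames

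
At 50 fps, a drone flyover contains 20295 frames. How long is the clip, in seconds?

405.9 seconds

Running time = 20295 / (50) = 405.9 s.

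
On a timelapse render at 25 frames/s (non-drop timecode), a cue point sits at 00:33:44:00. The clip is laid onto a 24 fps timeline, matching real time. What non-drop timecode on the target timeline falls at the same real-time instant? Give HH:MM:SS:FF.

Source frame index: (0×3600 + 33×60 + 44) × 25 + 0 = 50600.
Real time: 50600 / (25) = 2024 s.
Target frame: (2024) × (24) = 48576.
At 24 labels/s: frame 48576 → 00:33:44:00.

00:33:44:00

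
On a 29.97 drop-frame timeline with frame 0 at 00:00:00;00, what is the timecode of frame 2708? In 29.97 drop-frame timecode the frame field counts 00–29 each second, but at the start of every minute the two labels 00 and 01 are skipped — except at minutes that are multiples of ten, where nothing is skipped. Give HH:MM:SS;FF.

00:01:30;10

Each 10-minute DF block holds 10 × 60 × 30 − 9 × 2 = 17982 frames. 2708 ÷ 17982 → 0 full blocks, remainder 2708.
Within the partial block the first minute is 1800 frames and each further minute 1798, so 1 further minute boundary passed. Total skipped labels = 18 × 0 + 2 × 1 = 2.
Non-drop label index = 2708 + 2 = 2710; at 30 labels/s that is 00:01:30:10, i.e. DF 00:01:30;10.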